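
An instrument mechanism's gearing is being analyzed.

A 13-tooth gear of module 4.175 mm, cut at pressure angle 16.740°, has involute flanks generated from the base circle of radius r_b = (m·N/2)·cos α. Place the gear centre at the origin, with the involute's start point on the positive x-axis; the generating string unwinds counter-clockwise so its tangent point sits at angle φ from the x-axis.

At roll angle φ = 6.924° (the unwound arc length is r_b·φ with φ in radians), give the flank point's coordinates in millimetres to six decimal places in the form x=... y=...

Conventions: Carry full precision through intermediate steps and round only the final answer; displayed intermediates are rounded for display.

x=26.176524 y=0.015266

single-mesh involute tooth geometry (13T wheel at module 4.175)
pitch radius r_p = m·N/2 = 4.175·13/2 = 27.137500
base radius r_b = r_p·cos α = 27.137500·cos 16.740° = 25.987457
roll angle φ = 6.924° = 0.12084660 rad
x = r_b·(cos φ + φ·sin φ) = 26.176524
y = r_b·(sin φ − φ·cos φ) = 0.015266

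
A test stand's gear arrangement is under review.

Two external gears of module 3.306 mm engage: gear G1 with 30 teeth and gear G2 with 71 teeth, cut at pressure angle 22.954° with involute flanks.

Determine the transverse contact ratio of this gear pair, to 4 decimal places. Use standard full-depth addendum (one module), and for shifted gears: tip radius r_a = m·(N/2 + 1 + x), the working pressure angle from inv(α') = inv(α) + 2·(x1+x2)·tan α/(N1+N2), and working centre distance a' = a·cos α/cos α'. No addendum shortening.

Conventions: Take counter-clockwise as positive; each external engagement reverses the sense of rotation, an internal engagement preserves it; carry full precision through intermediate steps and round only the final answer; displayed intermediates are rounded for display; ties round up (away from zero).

1.5969

topology: single-mesh involute geometry — m = 3.306, 30T/71T pair
base radii: r_b1 = 45.663377, r_b2 = 108.069993
tip radii: r_a1 = 52.896000, r_a2 = 120.669000
no profile shift: α' = α, a' = a
action lengths: √(r_a1²−r_b1²) = 26.699116, √(r_a2²−r_b2²) = 53.683183
base pitch p_b = π·m·cos α = 9.563715
CR = (26.699116 + 53.683183 − 166.953000·sin 22.95400°)/9.563715 = 1.596866
contact ratio ≈ 1.5969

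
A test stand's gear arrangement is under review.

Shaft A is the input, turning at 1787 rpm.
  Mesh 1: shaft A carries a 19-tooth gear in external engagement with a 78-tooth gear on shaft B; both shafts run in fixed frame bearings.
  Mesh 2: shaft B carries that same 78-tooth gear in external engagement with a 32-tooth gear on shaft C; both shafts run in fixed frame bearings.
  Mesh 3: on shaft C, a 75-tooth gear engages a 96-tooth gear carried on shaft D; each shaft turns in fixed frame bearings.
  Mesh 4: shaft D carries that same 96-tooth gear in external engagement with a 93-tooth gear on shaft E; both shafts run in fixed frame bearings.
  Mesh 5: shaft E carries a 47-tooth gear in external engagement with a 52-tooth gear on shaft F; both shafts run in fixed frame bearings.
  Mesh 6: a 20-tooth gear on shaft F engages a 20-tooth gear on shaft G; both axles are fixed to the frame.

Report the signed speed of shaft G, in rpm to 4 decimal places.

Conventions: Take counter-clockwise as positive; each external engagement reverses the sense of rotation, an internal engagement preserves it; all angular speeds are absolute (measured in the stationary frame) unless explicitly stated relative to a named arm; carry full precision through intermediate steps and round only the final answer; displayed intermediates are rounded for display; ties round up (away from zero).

+773.3944 rpm

6-mesh fixed-axis compound train (all bearings frame-fixed)
mesh 1 [19T→78T]: ω = 1787.0000×19/78 = 435.2949 rpm, sense flips to −
mesh 2 [78T→32T]: ω = 435.2949×78/32 = 1061.0313 rpm, sense flips to +
mesh 3 [75T→96T]: ω = 1061.0313×75/96 = 828.9307 rpm, sense flips to −
mesh 4 [96T→93T]: ω = 828.9307×96/93 = 855.6704 rpm, sense flips to +
mesh 5 [47T→52T]: ω = 855.6704×47/52 = 773.3944 rpm, sense flips to −
mesh 6 [20T→20T]: ω = 773.3944×20/20 = 773.3944 rpm, sense flips to +
signed output speed = +773.3944 rpm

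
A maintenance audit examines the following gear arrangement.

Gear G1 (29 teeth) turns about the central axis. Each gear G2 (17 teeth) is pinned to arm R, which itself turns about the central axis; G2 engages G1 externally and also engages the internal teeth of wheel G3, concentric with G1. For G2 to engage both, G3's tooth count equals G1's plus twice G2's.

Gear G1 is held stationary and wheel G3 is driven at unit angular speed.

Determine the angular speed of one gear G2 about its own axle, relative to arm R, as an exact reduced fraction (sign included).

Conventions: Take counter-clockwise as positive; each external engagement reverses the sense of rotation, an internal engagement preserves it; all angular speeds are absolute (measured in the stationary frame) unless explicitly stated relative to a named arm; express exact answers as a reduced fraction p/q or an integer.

1827/1564

topology: planetary set — G1 29T / G2 17T / G3 63T, arm = carrier (Willis)
ring teeth: 29 + 2·17 = 63
29(ω_sun−ω_arm) = −63(ω_ring−ω_arm),  ω_sun = 0, ω_ring = 1
29(0−ω_arm) = −63(1−ω_arm)  ⇒  92·ω_arm = 63  ⇒  ω_arm = 63/92
sun–planet mesh: 29·(0−63/92) = −17·(ω_p−ω_arm)  ⇒  ω_p−ω_arm = 1827/1564
exact speed ratio = 1827/1564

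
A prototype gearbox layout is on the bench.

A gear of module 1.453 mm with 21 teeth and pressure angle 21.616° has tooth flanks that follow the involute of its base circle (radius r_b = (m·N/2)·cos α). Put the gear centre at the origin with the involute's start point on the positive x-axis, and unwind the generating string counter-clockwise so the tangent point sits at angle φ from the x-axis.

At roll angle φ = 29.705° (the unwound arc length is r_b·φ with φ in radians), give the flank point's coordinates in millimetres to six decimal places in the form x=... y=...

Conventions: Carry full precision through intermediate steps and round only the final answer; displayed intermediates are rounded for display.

x=15.963577 y=0.641308

topology: single-mesh involute geometry — m = 1.453, N = 21
pitch radius r_p = m·N/2 = 1.453·21/2 = 15.256500
base radius r_b = r_p·cos α = 15.256500·cos 21.616° = 14.183566
roll angle φ = 29.705° = 0.51845005 rad
x = r_b·(cos φ + φ·sin φ) = 15.963577
y = r_b·(sin φ − φ·cos φ) = 0.641308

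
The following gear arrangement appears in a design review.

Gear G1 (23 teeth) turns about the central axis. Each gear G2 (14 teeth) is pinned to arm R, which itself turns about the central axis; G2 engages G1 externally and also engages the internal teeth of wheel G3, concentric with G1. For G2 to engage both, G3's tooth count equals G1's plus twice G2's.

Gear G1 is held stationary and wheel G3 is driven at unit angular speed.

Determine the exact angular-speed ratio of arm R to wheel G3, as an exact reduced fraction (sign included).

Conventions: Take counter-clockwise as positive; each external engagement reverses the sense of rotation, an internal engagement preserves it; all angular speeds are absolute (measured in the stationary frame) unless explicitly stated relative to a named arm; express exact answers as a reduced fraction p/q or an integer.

planetary set (23T centre, 14T on arm, 51T internal) — Willis relation
ring teeth: 23 + 2·14 = 51
23(ω_sun−ω_arm) = −51(ω_ring−ω_arm),  ω_sun = 0, ω_ring = 1
23(0−ω_arm) = −51(1−ω_arm)  ⇒  74·ω_arm = 51  ⇒  ω_arm = 51/74
ω_out/ω_in = 51/74

51/74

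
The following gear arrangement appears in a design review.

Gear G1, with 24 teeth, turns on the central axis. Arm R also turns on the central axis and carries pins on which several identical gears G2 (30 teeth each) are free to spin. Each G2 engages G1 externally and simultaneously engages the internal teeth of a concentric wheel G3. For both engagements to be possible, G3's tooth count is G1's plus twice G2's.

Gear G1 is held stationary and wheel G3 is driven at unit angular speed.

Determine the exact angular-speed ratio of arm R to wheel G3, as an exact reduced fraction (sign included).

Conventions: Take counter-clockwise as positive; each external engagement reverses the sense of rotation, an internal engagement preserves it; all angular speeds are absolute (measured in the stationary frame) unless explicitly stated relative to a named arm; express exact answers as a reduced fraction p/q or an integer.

recognized (axles ride arm R): planetary set, 24/30/84 teeth
ring teeth: 24 + 2·30 = 84
24(ω_sun−ω_arm) = −84(ω_ring−ω_arm),  ω_sun = 0, ω_ring = 1
24(0−ω_arm) = −84(1−ω_arm)  ⇒  108·ω_arm = 84  ⇒  ω_arm = 7/9
ω_out/ω_in = 7/9

7/9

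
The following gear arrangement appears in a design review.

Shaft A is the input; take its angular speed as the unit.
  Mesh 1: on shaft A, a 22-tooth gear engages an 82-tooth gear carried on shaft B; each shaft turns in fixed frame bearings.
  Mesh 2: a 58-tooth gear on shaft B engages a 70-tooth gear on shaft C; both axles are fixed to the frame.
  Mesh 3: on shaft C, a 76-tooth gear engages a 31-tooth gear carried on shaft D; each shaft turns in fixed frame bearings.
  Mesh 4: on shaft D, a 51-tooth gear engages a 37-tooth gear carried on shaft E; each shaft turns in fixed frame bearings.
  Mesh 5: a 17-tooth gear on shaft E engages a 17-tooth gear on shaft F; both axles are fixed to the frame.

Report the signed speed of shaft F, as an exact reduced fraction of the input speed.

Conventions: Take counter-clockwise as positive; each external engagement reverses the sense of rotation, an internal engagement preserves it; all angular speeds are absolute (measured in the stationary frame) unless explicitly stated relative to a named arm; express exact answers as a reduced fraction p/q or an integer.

5-mesh fixed-axis compound train (all bearings frame-fixed)
mesh 1 [22T→82T]: |ω|/ω_in = 1×22/82 = 11/41, sense flips to −
mesh 2 [58T→70T]: |ω|/ω_in = (11/41)×58/70 = 319/1435, sense flips to +
mesh 3 [76T→31T]: |ω|/ω_in = (319/1435)×76/31 = 24244/44485, sense flips to −
mesh 4 [51T→37T]: |ω|/ω_in = (24244/44485)×51/37 = 1236444/1645945, sense flips to +
mesh 5 [17T→17T]: |ω|/ω_in = (1236444/1645945)×17/17 = 1236444/1645945, sense flips to −
signed output speed (× input speed) = -1236444/1645945

-1236444/1645945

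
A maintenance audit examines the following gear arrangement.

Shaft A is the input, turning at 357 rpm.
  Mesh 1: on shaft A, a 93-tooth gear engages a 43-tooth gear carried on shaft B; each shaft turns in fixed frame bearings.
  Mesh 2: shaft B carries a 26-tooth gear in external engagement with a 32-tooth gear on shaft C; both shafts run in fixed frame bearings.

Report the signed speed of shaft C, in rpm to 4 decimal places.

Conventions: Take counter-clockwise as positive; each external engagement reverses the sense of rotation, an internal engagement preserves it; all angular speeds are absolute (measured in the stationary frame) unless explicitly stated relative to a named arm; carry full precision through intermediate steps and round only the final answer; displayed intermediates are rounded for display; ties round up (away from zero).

class = fixed-axis compound train [2 meshes; 2 ratios multiply, 2 sense flips]
mesh 1 [93T→43T]: ω = 357.0000×93/43 = 772.1163 rpm, sense flips to −
mesh 2 [26T→32T]: ω = 772.1163×26/32 = 627.3445 rpm, sense flips to +
signed output speed = +627.3445 rpm

+627.3445 rpm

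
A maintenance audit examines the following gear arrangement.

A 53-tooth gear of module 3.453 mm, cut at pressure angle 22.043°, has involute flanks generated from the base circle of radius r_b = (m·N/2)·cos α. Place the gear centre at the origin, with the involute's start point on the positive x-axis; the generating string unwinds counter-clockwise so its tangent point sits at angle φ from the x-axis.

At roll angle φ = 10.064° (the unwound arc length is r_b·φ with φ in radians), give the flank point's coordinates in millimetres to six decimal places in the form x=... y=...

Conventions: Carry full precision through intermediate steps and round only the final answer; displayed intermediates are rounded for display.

recognized (one wheel, involute flank): single-mesh tooth geometry, m = 3.453, N = 53
pitch radius r_p = m·N/2 = 3.453·53/2 = 91.504500
base radius r_b = r_p·cos α = 91.504500·cos 22.043° = 84.815746
roll angle φ = 10.064° = 0.17564994 rad
x = r_b·(cos φ + φ·sin φ) = 86.114077
y = r_b·(sin φ − φ·cos φ) = 0.152742

x=86.114077 y=0.152742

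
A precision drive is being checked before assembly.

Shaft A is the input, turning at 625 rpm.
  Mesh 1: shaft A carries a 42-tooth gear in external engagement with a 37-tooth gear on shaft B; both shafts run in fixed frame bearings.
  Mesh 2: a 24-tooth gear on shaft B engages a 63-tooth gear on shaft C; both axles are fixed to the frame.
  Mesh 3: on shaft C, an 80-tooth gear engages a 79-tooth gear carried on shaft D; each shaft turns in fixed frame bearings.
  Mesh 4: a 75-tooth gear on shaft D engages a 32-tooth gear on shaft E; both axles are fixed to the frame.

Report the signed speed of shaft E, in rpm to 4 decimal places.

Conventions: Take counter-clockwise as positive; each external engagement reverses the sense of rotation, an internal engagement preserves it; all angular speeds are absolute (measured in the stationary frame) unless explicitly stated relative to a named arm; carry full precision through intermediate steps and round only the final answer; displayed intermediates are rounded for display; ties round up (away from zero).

topology: fixed-axis compound train — 4 meshes, A→E
mesh 1 [42T→37T]: ω = 625.0000×42/37 = 709.4595 rpm, sense flips to −
mesh 2 [24T→63T]: ω = 709.4595×24/63 = 270.2703 rpm, sense flips to +
mesh 3 [80T→79T]: ω = 270.2703×80/79 = 273.6914 rpm, sense flips to −
mesh 4 [75T→32T]: ω = 273.6914×75/32 = 641.4642 rpm, sense flips to +
signed output speed = +641.4642 rpm

+641.4642 rpm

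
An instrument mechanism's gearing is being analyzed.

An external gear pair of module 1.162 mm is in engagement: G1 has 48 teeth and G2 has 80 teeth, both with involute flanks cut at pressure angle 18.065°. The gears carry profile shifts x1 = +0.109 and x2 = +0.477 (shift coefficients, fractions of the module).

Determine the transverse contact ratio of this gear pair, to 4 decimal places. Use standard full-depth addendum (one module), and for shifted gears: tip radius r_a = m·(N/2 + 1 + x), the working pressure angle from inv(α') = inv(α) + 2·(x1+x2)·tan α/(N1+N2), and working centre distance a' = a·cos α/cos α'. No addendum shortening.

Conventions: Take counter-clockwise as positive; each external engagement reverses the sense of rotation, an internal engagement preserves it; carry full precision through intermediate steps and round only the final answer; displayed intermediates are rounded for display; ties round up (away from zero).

class = single-mesh tooth geometry [involute pair 48T × 80T, m = 1.162]
base radii: r_b1 = 26.513270, r_b2 = 44.188784
tip radii: r_a1 = 29.176658, r_a2 = 48.196274
inv(α') = inv(18.065°) + 2·(+0.109+0.477)·tan α/(48+80) = 0.01386720  ⇒  α' = 19.54004°
a' = a·cos α / cos α' = 74.3680·cos 18.065°/cos 19.54004° = 75.022767
action lengths: √(r_a1²−r_b1²) = 12.178829, √(r_a2²−r_b2²) = 19.241419
base pitch p_b = π·m·cos α = 3.470579
CR = (12.178829 + 19.241419 − 75.022767·sin 19.54004°)/3.470579 = 1.823246
contact ratio ≈ 1.8232

1.8232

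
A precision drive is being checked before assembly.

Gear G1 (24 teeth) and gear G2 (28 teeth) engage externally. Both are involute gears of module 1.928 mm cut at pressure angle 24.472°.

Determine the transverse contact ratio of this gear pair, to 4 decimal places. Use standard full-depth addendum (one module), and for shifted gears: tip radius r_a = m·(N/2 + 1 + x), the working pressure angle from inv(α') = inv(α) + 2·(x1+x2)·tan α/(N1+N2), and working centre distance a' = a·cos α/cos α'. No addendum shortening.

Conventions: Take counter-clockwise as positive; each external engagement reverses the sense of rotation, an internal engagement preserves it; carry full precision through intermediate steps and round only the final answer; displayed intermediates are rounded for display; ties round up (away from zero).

recognized (one external pair, fixed centres): single-mesh tooth geometry, m = 1.928, N1 = 24, N2 = 28
base radii: r_b1 = 21.057550, r_b2 = 24.567142
tip radii: r_a1 = 25.064000, r_a2 = 28.920000
no profile shift: α' = α, a' = a
action lengths: √(r_a1²−r_b1²) = 13.593516, √(r_a2²−r_b2²) = 15.258504
base pitch p_b = π·m·cos α = 5.512854
CR = (13.593516 + 15.258504 − 50.128000·sin 24.47200°)/5.512854 = 1.466858
contact ratio ≈ 1.4669

1.4669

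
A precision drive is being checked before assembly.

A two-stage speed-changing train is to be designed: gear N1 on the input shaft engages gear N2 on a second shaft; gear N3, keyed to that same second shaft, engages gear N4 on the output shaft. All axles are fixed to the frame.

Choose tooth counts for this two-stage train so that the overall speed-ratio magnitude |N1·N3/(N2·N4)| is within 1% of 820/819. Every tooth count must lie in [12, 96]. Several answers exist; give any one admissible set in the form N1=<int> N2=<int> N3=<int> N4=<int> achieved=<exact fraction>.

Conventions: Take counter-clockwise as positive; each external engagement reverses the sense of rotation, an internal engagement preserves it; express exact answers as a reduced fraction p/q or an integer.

class = fixed-axis compound train [2-stage, 820/819 wanted]
target = 820/819 in lowest terms: an exact hit needs N1·N3 = k·820 and N2·N4 = k·819 for one integer k, every count in [12, 96]; additionally prefer no 1:1 stage (N1 ≠ N2, N3 ≠ N4)
k = 1: N1·N3 = 820 = 20·41, N2·N4 = 819 = 13·63
achieved = 20·41/(13·63) = 820/819; |achieved − target| = 0 ≤ 41/4095 ✓

N1=20 N2=13 N3=41 N4=63 achieved=820/819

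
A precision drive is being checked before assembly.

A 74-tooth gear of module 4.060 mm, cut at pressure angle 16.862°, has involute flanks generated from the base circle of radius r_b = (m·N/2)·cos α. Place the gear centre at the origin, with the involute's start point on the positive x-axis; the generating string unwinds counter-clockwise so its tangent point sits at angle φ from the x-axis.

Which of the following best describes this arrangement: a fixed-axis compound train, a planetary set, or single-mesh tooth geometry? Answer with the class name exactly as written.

single-mesh tooth geometry

single-mesh involute tooth geometry (74T wheel at module 4.060)
classification: single-mesh tooth geometry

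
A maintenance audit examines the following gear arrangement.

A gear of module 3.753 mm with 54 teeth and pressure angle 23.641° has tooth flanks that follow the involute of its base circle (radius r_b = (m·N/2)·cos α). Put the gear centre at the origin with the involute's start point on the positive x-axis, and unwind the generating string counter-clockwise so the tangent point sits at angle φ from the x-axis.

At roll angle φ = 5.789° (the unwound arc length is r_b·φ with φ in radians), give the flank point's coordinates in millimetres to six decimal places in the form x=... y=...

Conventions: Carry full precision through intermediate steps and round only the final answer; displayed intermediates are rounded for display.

x=93.299501 y=0.031882

single-mesh involute tooth geometry (54T wheel at module 3.753)
pitch radius r_p = m·N/2 = 3.753·54/2 = 101.331000
base radius r_b = r_p·cos α = 101.331000·cos 23.641° = 92.826898
roll angle φ = 5.789° = 0.10103711 rad
x = r_b·(cos φ + φ·sin φ) = 93.299501
y = r_b·(sin φ − φ·cos φ) = 0.031882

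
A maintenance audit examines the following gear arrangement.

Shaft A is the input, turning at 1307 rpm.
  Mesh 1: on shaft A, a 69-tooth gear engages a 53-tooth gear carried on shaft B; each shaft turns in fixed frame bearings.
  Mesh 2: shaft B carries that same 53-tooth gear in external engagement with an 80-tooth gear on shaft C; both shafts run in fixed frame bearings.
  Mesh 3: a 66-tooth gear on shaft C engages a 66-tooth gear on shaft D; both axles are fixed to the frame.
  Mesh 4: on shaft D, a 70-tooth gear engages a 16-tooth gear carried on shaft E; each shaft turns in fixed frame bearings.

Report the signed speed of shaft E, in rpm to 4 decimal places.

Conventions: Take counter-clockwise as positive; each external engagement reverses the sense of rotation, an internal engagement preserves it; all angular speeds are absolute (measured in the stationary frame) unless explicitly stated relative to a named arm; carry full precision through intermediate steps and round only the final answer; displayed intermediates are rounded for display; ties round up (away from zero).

4-mesh fixed-axis compound train (all bearings frame-fixed)
mesh 1 [69T→53T]: ω = 1307.0000×69/53 = 1701.5660 rpm, sense flips to −
mesh 2 [53T→80T]: ω = 1701.5660×53/80 = 1127.2875 rpm, sense flips to +
mesh 3 [66T→66T]: ω = 1127.2875×66/66 = 1127.2875 rpm, sense flips to −
mesh 4 [70T→16T]: ω = 1127.2875×70/16 = 4931.8828 rpm, sense flips to +
signed output speed = +4931.8828 rpm

+4931.8828 rpm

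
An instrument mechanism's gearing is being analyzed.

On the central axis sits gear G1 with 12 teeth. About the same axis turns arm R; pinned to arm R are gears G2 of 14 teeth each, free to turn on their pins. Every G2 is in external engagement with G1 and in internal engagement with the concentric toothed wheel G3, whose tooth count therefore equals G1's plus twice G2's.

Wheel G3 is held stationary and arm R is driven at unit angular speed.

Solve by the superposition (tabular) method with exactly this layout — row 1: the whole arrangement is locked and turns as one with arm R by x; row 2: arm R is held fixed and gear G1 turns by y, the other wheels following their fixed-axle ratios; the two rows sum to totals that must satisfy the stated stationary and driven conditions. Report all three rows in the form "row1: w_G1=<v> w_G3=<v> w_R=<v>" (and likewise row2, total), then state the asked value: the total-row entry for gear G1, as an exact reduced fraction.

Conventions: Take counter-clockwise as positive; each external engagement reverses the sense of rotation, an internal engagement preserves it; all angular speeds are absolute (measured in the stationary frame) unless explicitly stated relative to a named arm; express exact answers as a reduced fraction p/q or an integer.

row1: w_G1=1 w_G3=1 w_R=1
row2: w_G1=10/3 w_G3=-1 w_R=0
total: w_G1=13/3 w_G3=0 w_R=1
asked value: 13/3

topology: planetary set — G1 12T / G2 14T / G3 40T, arm = carrier (Willis)
row 1 (train locked, turned with arm): all members turn x
row 2 — arm fixed, fixed-axis ratios: sun y, ring −(12/40)·y, arm 0
boundary: total ω_ring = x − (12/40)·y = 0 and total ω_arm = x = 1  ⇒  y = 10/3, x = 1
row 2 ring = −(12/40)·10/3 = -1
totals (row 1 + row 2): sun 1 + 10/3 = 13/3, ring 1 + (-1) = 0, arm 1 + 0 = 1
asked cell (total, sun) = 13/3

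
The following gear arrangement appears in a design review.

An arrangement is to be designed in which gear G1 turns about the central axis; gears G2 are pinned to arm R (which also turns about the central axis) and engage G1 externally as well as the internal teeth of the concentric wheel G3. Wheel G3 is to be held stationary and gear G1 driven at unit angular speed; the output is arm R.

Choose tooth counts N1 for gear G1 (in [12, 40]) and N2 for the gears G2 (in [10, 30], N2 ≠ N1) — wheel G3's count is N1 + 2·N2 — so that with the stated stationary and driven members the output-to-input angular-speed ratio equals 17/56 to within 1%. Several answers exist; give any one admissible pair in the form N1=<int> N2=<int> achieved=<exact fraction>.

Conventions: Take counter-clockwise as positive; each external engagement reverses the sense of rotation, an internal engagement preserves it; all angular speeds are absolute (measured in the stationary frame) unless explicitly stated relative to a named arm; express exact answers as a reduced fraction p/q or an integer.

N1=17 N2=11 achieved=17/56

topology: planetary set — design target 17/56, arm = carrier (Willis)
Willis with ω_ring = 0: ω_arm/ω_sun = N1/(N1+N3); set equal to 17/56  ⇒  N3/N1 = 1/(17/56) − 1 = 39/17
N3 = N1 + 2·N2  ⇒  N2/N1 = (N3/N1 − 1)/2 = (39/17 − 1)/2 = 11/17
smallest multiple with N1 ≥ 12 and N2 ≥ 10: k = 1  ⇒  N1 = 1·17 = 17, N2 = 1·11 = 11 (N1 ≤ 40, N2 ≤ 30, N2 ≠ N1 ✓), N3 = 17 + 2·11 = 39
check: N1/(N1+N3) with N1 = 17, N3 = 39 gives 17/56; |achieved − target| = 0 ≤ 17/5600 ✓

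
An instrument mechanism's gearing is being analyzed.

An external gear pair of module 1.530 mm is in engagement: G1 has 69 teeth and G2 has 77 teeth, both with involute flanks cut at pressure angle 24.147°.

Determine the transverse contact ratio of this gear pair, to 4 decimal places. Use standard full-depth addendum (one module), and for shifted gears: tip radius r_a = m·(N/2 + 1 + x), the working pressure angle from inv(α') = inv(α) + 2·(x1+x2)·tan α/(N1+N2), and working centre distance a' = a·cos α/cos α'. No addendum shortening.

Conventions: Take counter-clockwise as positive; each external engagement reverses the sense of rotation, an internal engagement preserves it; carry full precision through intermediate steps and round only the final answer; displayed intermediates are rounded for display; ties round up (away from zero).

1.6049

single-mesh involute tooth geometry (69T engaging 77T at module 1.530)
base radii: r_b1 = 48.166255, r_b2 = 53.750749
tip radii: r_a1 = 54.315000, r_a2 = 60.435000
no profile shift: α' = α, a' = a
action lengths: √(r_a1²−r_b1²) = 25.102412, √(r_a2²−r_b2²) = 27.626912
base pitch p_b = π·m·cos α = 4.386051
CR = (25.102412 + 27.626912 − 111.690000·sin 24.14700°)/4.386051 = 1.604924
contact ratio ≈ 1.6049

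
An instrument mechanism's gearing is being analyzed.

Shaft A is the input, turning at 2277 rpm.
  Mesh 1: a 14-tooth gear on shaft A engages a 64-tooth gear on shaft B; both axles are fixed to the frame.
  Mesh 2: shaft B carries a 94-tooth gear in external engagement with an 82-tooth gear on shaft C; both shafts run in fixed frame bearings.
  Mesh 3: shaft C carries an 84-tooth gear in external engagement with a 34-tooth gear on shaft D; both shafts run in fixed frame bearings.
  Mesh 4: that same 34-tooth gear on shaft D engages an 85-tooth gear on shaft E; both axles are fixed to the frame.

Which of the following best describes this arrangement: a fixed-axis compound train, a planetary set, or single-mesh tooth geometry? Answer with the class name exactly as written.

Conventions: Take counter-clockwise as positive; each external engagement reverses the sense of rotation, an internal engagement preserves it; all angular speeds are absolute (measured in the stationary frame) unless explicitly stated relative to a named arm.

topology: fixed-axis compound train — 4 meshes, A→E
classification: fixed-axis compound train

fixed-axis compound train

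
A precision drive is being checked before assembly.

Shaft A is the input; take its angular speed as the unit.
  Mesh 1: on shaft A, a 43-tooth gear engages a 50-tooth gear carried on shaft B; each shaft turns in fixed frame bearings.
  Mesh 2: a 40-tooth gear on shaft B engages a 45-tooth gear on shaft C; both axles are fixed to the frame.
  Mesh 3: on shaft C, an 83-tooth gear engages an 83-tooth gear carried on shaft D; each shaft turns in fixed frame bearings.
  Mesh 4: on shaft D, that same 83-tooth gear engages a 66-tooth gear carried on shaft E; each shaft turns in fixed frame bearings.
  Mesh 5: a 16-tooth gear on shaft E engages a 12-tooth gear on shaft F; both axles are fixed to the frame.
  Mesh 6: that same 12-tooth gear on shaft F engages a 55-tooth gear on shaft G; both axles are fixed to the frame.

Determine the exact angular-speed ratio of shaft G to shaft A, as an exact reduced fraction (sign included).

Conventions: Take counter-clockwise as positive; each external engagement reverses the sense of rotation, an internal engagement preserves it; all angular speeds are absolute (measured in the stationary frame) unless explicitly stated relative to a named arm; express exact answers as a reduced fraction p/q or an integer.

114208/408375

class = fixed-axis compound train [6 meshes; 6 ratios multiply, 6 sense flips]
mesh 1 [43T→50T]: running ratio 43/50, sense −
mesh 2 [40T→45T]: running ratio 172/225, sense +
mesh 3 [83T→83T]: running ratio 172/225, sense −
mesh 4 [83T→66T]: running ratio 7138/7425, sense +
mesh 5 [16T→12T]: running ratio 28552/22275, sense −
mesh 6 [12T→55T]: running ratio 114208/408375, sense +
ω_out/ω_in = 114208/408375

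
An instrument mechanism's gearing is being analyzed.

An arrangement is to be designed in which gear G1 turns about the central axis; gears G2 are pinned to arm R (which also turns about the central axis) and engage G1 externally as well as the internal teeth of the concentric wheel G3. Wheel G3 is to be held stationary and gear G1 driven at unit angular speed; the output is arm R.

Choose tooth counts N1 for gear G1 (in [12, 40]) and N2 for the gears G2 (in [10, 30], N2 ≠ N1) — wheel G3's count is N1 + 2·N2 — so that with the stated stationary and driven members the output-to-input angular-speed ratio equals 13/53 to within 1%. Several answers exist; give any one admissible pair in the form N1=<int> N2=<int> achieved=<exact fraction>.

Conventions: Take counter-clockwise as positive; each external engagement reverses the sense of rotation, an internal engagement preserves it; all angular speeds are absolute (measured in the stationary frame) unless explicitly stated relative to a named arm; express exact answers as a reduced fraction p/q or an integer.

planetary set to be sized for 13/53 (Willis relation)
Willis with ω_ring = 0: ω_arm/ω_sun = N1/(N1+N3); set equal to 13/53  ⇒  N3/N1 = 1/(13/53) − 1 = 40/13
N3 = N1 + 2·N2  ⇒  N2/N1 = (N3/N1 − 1)/2 = (40/13 − 1)/2 = 27/26
smallest multiple with N1 ≥ 12 and N2 ≥ 10: k = 1  ⇒  N1 = 1·26 = 26, N2 = 1·27 = 27 (N1 ≤ 40, N2 ≤ 30, N2 ≠ N1 ✓), N3 = 26 + 2·27 = 80
check: N1/(N1+N3) with N1 = 26, N3 = 80 gives 13/53; |achieved − target| = 0 ≤ 13/5300 ✓

N1=26 N2=27 achieved=13/53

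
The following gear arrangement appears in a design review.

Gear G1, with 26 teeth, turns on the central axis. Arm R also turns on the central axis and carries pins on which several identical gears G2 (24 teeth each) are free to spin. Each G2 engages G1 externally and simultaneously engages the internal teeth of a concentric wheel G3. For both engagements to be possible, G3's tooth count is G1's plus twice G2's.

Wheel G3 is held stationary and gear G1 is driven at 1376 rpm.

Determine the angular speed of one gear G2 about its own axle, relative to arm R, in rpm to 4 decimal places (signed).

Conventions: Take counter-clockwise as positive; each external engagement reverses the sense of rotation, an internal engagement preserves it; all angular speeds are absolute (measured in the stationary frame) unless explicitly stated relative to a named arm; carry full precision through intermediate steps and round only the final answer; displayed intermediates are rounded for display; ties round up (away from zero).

-1103.0933 rpm

class = planetary set [G3 = 26+2·24 = 74; Willis about the carrier]
normalise by the input: solve with ω_sun = 1, then scale by 1376 rpm
ring teeth: 26 + 2·24 = 74
26(ω_sun−ω_arm) = −74(ω_ring−ω_arm),  ω_ring = 0, ω_sun = 1
26(1−ω_arm) = −74(0−ω_arm)  ⇒  100·ω_arm = 26  ⇒  ω_arm = 13/50
sun–planet mesh: 26·(1−13/50) = −24·(ω_p−ω_arm)  ⇒  ω_p−ω_arm = -481/600
scale: ω_p−ω_arm = -481/600 × 1376 rpm = -1103.0933 rpm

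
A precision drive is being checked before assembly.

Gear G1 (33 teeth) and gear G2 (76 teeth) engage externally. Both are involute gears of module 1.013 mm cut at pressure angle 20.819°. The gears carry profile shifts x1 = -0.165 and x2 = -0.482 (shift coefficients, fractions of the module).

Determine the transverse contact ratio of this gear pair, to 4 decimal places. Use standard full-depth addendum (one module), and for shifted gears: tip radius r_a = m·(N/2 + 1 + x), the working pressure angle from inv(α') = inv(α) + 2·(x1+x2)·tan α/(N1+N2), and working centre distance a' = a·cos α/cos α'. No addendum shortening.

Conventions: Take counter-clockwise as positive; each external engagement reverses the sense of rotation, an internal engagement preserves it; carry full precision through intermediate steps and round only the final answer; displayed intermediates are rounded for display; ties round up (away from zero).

class = single-mesh tooth geometry [involute pair 33T × 76T, m = 1.013]
base radii: r_b1 = 15.623175, r_b2 = 35.980645
tip radii: r_a1 = 17.560355, r_a2 = 39.018734
inv(α') = inv(20.819°) + 2·(-0.165-0.482)·tan α/(33+76) = 0.01236969  ⇒  α' = 18.83150°
a' = a·cos α / cos α' = 55.2085·cos 20.819°/cos 18.83150° = 54.522291
action lengths: √(r_a1²−r_b1²) = 8.017636, √(r_a2²−r_b2²) = 15.094861
base pitch p_b = π·m·cos α = 2.974645
CR = (8.017636 + 15.094861 − 54.522291·sin 18.83150°)/2.974645 = 1.853485
contact ratio ≈ 1.8535

1.8535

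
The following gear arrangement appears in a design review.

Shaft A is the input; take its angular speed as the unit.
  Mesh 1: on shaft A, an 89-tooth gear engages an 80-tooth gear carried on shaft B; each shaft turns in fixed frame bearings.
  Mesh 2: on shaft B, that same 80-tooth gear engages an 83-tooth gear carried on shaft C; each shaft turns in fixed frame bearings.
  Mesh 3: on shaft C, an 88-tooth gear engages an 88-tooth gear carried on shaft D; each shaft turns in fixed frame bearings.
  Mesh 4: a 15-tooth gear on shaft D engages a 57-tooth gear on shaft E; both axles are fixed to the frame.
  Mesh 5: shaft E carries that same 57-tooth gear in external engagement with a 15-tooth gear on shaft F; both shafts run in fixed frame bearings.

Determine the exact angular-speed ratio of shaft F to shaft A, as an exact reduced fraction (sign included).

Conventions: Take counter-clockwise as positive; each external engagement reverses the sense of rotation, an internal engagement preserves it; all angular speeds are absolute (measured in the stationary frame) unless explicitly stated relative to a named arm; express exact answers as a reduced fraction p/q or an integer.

-89/83

class = fixed-axis compound train [5 meshes; 5 ratios multiply, 5 sense flips]
mesh 1 [89T→80T]: running ratio 89/80, sense −
mesh 2 [80T→83T]: running ratio 89/83, sense +
mesh 3 [88T→88T]: running ratio 89/83, sense −
mesh 4 [15T→57T]: running ratio 445/1577, sense +
mesh 5 [57T→15T]: running ratio 89/83, sense −
ω_out/ω_in = -89/83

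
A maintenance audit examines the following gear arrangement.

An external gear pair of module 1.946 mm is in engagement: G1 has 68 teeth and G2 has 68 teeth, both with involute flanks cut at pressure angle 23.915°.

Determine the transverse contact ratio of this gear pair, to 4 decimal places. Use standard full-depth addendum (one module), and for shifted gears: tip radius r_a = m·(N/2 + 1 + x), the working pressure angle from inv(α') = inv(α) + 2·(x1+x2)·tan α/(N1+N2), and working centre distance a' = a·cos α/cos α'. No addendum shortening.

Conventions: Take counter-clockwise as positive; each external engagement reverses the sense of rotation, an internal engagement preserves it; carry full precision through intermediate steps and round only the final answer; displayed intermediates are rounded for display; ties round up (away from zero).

class = single-mesh tooth geometry [involute pair 68T × 68T, m = 1.946]
base radii: r_b1 = 60.483679, r_b2 = 60.483679
tip radii: r_a1 = 68.110000, r_a2 = 68.110000
no profile shift: α' = α, a' = a
action lengths: √(r_a1²−r_b1²) = 31.316077, √(r_a2²−r_b2²) = 31.316077
base pitch p_b = π·m·cos α = 5.588679
CR = (31.316077 + 31.316077 − 132.328000·sin 23.91500°)/5.588679 = 1.608414
contact ratio ≈ 1.6084

1.6084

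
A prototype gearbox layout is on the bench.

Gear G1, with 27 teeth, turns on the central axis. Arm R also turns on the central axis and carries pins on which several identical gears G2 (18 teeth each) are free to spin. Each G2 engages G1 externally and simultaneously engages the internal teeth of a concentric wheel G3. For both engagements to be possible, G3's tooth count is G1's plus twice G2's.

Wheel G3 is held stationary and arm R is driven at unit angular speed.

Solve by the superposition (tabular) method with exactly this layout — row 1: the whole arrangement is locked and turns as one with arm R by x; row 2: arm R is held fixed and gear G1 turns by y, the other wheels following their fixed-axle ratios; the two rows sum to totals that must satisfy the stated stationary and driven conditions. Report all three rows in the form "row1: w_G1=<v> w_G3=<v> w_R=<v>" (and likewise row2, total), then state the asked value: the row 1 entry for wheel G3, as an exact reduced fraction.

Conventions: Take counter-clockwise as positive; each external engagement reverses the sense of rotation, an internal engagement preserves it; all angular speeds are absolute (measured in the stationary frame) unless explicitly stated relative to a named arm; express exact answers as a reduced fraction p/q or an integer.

planetary set (27T centre, 18T on arm, 63T internal) — Willis relation
row 1 (train locked, turned with arm): all members turn x
row 2 (arm held, sun turns y): ω_ring = −(27/63)·y, ω_arm = 0
boundary: total ω_ring = x − (27/63)·y = 0 and total ω_arm = x = 1  ⇒  y = 7/3, x = 1
row 2 ring = −(27/63)·7/3 = -1
totals (row 1 + row 2): sun 1 + 7/3 = 10/3, ring 1 + (-1) = 0, arm 1 + 0 = 1
asked cell (row1, ring) = 1

row1: w_G1=1 w_G3=1 w_R=1
row2: w_G1=7/3 w_G3=-1 w_R=0
total: w_G1=10/3 w_G3=0 w_R=1
asked value: 1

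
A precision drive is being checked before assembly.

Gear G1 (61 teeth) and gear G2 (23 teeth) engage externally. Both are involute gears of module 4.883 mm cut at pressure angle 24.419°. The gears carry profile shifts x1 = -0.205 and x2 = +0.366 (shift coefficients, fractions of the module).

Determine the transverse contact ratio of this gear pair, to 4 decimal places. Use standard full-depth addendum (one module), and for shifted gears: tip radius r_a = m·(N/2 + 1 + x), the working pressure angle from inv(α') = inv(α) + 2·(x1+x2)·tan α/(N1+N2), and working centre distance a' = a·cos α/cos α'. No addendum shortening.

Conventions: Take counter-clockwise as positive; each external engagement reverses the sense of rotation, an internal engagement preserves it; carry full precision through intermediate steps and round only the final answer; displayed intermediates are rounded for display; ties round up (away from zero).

1.4529

topology: single-mesh involute geometry — m = 4.883, 61T/23T pair
base radii: r_b1 = 135.609074, r_b2 = 51.131290
tip radii: r_a1 = 152.813485, r_a2 = 62.824678
inv(α') = inv(24.419°) + 2·(-0.205+0.366)·tan α/(61+23) = 0.02956849  ⇒  α' = 24.89227°
a' = a·cos α / cos α' = 205.0860·cos 24.419°/cos 24.89227° = 205.865055
action lengths: √(r_a1²−r_b1²) = 70.442461, √(r_a2²−r_b2²) = 36.503854
base pitch p_b = π·m·cos α = 13.968147
CR = (70.442461 + 36.503854 − 205.865055·sin 24.89227°)/13.968147 = 1.452946
contact ratio ≈ 1.4529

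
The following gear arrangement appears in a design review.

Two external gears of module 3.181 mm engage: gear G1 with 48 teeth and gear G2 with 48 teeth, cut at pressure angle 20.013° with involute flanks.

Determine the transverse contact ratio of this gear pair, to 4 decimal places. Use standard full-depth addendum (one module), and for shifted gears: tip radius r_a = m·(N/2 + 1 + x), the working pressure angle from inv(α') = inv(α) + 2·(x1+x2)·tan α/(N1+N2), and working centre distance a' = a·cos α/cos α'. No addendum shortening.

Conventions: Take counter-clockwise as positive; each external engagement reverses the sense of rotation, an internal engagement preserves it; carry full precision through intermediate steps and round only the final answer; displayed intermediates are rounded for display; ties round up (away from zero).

1.7468

single-mesh involute tooth geometry (48T engaging 48T at module 3.181)
base radii: r_b1 = 71.733967, r_b2 = 71.733967
tip radii: r_a1 = 79.525000, r_a2 = 79.525000
no profile shift: α' = α, a' = a
action lengths: √(r_a1²−r_b1²) = 34.328757, √(r_a2²−r_b2²) = 34.328757
base pitch p_b = π·m·cos α = 9.389954
CR = (34.328757 + 34.328757 − 152.688000·sin 20.01300°)/9.389954 = 1.746823
contact ratio ≈ 1.7468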